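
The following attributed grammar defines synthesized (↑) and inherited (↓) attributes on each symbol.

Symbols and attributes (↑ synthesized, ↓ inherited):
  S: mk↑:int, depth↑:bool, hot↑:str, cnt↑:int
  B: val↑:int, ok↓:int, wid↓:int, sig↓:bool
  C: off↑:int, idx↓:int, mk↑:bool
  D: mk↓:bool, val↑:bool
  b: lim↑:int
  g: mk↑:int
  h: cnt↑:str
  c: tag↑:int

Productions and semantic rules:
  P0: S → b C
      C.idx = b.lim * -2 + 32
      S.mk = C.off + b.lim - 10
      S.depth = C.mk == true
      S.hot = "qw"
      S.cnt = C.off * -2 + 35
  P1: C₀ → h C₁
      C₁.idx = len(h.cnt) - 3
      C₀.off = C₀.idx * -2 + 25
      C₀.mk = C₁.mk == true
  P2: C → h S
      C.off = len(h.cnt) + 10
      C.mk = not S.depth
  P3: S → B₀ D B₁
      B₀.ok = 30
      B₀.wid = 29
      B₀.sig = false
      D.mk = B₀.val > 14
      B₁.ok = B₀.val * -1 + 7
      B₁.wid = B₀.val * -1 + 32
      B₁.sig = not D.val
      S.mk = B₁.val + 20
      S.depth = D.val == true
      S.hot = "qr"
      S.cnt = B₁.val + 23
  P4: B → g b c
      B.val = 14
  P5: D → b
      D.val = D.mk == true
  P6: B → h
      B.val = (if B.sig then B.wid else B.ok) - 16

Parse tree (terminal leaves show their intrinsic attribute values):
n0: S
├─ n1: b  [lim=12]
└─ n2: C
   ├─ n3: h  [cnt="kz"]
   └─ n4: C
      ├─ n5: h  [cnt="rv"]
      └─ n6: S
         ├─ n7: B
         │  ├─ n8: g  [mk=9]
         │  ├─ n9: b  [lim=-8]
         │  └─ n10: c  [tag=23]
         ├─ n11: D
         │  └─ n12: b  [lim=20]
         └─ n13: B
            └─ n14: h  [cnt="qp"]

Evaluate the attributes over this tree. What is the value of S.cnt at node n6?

1. n1.lim = 12  [terminal]
2. n2.idx = 8  [b.lim * -2 + 32]
3. n3.cnt = "kz"  [terminal]
4. n4.idx = -1  [len(h.cnt) - 3]
5. n5.cnt = "rv"  [terminal]
6. n7.ok = 30  [30]
7. n7.wid = 29  [29]
8. n7.sig = false  [false]
9. n8.mk = 9  [terminal]
10. n9.lim = -8  [terminal]
11. n10.tag = 23  [terminal]
12. n7.val = 14  [14]
13. n11.mk = false  [B₀.val > 14]
14. n12.lim = 20  [terminal]
15. n11.val = false  [D.mk == true]
16. n13.ok = -7  [B₀.val * -1 + 7]
17. n13.wid = 18  [B₀.val * -1 + 32]
18. n13.sig = true  [not D.val]
19. n14.cnt = "qp"  [terminal]
20. n13.val = 2  [(if B.sig then B.wid else B.ok) - 16]
21. n6.mk = 22  [B₁.val + 20]
22. n6.depth = false  [D.val == true]
23. n6.hot = "qr"  ["qr"]
24. n6.cnt = 25  [B₁.val + 23]
25. n4.off = 12  [len(h.cnt) + 10]
26. n4.mk = true  [not S.depth]
27. n2.off = 9  [C₀.idx * -2 + 25]
28. n2.mk = true  [C₁.mk == true]
29. n0.mk = 11  [C.off + b.lim - 10]
30. n0.depth = true  [C.mk == true]
31. n0.hot = "qw"  ["qw"]
32. n0.cnt = 17  [C.off * -2 + 35]

25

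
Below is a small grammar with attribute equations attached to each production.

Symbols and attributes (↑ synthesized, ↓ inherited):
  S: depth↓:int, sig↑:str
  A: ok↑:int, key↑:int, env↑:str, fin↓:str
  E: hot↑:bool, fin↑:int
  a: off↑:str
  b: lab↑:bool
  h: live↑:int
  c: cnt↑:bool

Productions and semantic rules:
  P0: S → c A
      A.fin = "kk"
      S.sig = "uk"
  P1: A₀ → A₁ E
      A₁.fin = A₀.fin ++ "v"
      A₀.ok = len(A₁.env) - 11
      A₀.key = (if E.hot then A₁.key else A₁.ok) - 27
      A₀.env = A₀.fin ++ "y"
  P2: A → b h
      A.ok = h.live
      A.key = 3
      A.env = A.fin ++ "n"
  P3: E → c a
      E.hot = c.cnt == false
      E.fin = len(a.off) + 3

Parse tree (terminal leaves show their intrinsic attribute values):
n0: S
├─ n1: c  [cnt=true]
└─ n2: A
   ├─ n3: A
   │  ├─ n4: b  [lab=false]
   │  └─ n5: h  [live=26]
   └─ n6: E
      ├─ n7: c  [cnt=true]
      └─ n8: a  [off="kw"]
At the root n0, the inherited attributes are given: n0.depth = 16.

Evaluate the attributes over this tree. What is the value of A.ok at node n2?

1. n0.depth = 16  [given at root]
2. n1.cnt = true  [terminal]
3. n2.fin = "kk"  ["kk"]
4. n3.fin = "kkv"  [A₀.fin ++ "v"]
5. n4.lab = false  [terminal]
6. n5.live = 26  [terminal]
7. n3.ok = 26  [h.live]
8. n3.key = 3  [3]
9. n3.env = "kkvn"  [A.fin ++ "n"]
10. n7.cnt = true  [terminal]
11. n8.off = "kw"  [terminal]
12. n6.hot = false  [c.cnt == false]
13. n6.fin = 5  [len(a.off) + 3]
14. n2.ok = -7  [len(A₁.env) - 11]
15. n2.key = -1  [(if E.hot then A₁.key else A₁.ok) - 27]
16. n2.env = "kky"  [A₀.fin ++ "y"]
17. n0.sig = "uk"  ["uk"]

-7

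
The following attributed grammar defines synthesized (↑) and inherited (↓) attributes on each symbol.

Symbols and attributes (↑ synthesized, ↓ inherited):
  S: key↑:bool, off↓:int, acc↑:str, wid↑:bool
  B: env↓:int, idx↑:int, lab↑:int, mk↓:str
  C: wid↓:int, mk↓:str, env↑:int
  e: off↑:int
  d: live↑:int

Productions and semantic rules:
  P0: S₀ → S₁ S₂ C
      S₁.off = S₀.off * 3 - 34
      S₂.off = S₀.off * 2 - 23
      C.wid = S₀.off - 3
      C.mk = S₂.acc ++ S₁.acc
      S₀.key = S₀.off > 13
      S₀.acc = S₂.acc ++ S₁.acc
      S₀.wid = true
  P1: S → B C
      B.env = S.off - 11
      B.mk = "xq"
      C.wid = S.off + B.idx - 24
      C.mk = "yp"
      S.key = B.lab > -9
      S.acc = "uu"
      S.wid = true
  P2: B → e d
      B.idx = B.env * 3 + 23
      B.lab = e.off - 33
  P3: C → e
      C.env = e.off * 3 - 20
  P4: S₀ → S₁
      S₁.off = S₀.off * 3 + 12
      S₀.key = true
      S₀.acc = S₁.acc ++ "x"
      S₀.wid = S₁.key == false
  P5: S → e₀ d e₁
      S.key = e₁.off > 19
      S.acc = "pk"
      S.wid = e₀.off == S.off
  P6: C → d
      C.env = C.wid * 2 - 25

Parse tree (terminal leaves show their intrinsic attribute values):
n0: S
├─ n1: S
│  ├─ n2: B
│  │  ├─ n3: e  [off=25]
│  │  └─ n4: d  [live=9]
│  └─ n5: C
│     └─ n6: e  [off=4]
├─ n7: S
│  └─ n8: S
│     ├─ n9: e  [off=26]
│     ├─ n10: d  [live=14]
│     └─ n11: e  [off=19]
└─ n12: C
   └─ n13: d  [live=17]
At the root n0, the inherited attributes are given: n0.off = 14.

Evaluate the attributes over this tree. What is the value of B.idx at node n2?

1. n0.off = 14  [given at root]
2. n1.off = 8  [S₀.off * 3 - 34]
3. n2.env = -3  [S.off - 11]
4. n2.mk = "xq"  ["xq"]
5. n3.off = 25  [terminal]
6. n4.live = 9  [terminal]
7. n2.idx = 14  [B.env * 3 + 23]
8. n2.lab = -8  [e.off - 33]
9. n5.wid = -2  [S.off + B.idx - 24]
10. n5.mk = "yp"  ["yp"]
11. n6.off = 4  [terminal]
12. n5.env = -8  [e.off * 3 - 20]
13. n1.key = true  [B.lab > -9]
14. n1.acc = "uu"  ["uu"]
15. n1.wid = true  [true]
16. n7.off = 5  [S₀.off * 2 - 23]
17. n8.off = 27  [S₀.off * 3 + 12]
18. n9.off = 26  [terminal]
19. n10.live = 14  [terminal]
20. n11.off = 19  [terminal]
21. n8.key = false  [e₁.off > 19]
22. n8.acc = "pk"  ["pk"]
23. n8.wid = false  [e₀.off == S.off]
24. n7.key = true  [true]
25. n7.acc = "pkx"  [S₁.acc ++ "x"]
26. n7.wid = true  [S₁.key == false]
27. n12.wid = 11  [S₀.off - 3]
28. n12.mk = "pkxuu"  [S₂.acc ++ S₁.acc]
29. n13.live = 17  [terminal]
30. n12.env = -3  [C.wid * 2 - 25]
31. n0.key = true  [S₀.off > 13]
32. n0.acc = "pkxuu"  [S₂.acc ++ S₁.acc]
33. n0.wid = true  [true]

14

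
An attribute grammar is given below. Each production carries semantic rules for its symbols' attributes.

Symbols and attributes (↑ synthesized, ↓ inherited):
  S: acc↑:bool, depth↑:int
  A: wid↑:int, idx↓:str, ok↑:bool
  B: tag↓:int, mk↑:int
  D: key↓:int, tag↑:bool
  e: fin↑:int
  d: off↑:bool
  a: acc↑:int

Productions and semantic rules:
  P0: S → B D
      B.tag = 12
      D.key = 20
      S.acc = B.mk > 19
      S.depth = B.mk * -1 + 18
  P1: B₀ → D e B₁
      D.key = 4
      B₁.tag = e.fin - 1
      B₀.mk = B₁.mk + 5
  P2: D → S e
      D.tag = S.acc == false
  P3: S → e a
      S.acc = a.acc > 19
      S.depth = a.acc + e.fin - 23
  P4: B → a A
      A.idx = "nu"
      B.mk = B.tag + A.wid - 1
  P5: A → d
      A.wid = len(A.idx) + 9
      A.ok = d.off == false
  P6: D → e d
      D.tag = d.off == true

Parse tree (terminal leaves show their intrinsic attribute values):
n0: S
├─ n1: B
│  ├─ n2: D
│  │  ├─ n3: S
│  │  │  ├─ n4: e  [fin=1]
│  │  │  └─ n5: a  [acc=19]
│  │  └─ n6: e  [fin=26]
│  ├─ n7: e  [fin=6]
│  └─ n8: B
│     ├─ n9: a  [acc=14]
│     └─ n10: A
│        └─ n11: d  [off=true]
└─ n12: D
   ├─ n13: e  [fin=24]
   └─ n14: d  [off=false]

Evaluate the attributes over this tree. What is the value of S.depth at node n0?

-2

1. n1.tag = 12  [12]
2. n2.key = 4  [4]
3. n4.fin = 1  [terminal]
4. n5.acc = 19  [terminal]
5. n3.acc = false  [a.acc > 19]
6. n3.depth = -3  [a.acc + e.fin - 23]
7. n6.fin = 26  [terminal]
8. n2.tag = true  [S.acc == false]
9. n7.fin = 6  [terminal]
10. n8.tag = 5  [e.fin - 1]
11. n9.acc = 14  [terminal]
12. n10.idx = "nu"  ["nu"]
13. n11.off = true  [terminal]
14. n10.wid = 11  [len(A.idx) + 9]
15. n10.ok = false  [d.off == false]
16. n8.mk = 15  [B.tag + A.wid - 1]
17. n1.mk = 20  [B₁.mk + 5]
18. n12.key = 20  [20]
19. n13.fin = 24  [terminal]
20. n14.off = false  [terminal]
21. n12.tag = false  [d.off == true]
22. n0.acc = true  [B.mk > 19]
23. n0.depth = -2  [B.mk * -1 + 18]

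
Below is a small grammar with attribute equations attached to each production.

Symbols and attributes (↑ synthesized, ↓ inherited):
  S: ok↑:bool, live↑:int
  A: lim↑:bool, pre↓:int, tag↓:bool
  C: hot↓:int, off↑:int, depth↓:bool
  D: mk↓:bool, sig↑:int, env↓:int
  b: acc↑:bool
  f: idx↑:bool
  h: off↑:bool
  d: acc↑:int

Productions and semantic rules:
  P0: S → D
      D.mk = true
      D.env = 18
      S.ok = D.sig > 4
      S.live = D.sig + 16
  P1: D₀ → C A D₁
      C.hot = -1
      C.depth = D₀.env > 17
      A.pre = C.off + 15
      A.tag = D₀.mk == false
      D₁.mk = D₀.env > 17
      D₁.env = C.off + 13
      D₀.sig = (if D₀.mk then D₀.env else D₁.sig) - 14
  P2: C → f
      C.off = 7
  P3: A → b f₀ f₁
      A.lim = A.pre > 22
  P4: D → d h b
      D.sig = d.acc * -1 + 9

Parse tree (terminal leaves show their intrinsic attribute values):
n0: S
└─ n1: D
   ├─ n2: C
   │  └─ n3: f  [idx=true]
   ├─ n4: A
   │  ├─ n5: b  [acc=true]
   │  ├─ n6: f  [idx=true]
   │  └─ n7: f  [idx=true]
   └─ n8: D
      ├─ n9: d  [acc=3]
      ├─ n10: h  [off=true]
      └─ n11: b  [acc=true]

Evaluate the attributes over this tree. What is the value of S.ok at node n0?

false

1. n1.mk = true  [true]
2. n1.env = 18  [18]
3. n2.hot = -1  [-1]
4. n2.depth = true  [D₀.env > 17]
5. n3.idx = true  [terminal]
6. n2.off = 7  [7]
7. n4.pre = 22  [C.off + 15]
8. n4.tag = false  [D₀.mk == false]
9. n5.acc = true  [terminal]
10. n6.idx = true  [terminal]
11. n7.idx = true  [terminal]
12. n4.lim = false  [A.pre > 22]
13. n8.mk = true  [D₀.env > 17]
14. n8.env = 20  [C.off + 13]
15. n9.acc = 3  [terminal]
16. n10.off = true  [terminal]
17. n11.acc = true  [terminal]
18. n8.sig = 6  [d.acc * -1 + 9]
19. n1.sig = 4  [(if D₀.mk then D₀.env else D₁.sig) - 14]
20. n0.ok = false  [D.sig > 4]
21. n0.live = 20  [D.sig + 16]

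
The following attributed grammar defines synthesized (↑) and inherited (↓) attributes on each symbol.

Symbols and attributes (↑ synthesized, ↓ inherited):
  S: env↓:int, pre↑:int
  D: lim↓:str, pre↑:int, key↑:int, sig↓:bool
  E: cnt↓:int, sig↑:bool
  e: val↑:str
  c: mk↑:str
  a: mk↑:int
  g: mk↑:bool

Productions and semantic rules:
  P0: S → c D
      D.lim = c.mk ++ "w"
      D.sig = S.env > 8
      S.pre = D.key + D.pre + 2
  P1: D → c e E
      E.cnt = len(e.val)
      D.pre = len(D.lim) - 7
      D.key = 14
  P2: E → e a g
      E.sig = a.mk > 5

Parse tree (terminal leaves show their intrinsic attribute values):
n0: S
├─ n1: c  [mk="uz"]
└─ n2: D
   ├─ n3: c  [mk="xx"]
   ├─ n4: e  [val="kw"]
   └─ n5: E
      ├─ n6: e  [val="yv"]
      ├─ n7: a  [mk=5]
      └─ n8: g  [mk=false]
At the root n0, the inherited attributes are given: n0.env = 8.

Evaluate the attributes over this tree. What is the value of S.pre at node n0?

12

1. n0.env = 8  [given at root]
2. n1.mk = "uz"  [terminal]
3. n2.lim = "uzw"  [c.mk ++ "w"]
4. n2.sig = false  [S.env > 8]
5. n3.mk = "xx"  [terminal]
6. n4.val = "kw"  [terminal]
7. n5.cnt = 2  [len(e.val)]
8. n6.val = "yv"  [terminal]
9. n7.mk = 5  [terminal]
10. n8.mk = false  [terminal]
11. n5.sig = false  [a.mk > 5]
12. n2.pre = -4  [len(D.lim) - 7]
13. n2.key = 14  [14]
14. n0.pre = 12  [D.key + D.pre + 2]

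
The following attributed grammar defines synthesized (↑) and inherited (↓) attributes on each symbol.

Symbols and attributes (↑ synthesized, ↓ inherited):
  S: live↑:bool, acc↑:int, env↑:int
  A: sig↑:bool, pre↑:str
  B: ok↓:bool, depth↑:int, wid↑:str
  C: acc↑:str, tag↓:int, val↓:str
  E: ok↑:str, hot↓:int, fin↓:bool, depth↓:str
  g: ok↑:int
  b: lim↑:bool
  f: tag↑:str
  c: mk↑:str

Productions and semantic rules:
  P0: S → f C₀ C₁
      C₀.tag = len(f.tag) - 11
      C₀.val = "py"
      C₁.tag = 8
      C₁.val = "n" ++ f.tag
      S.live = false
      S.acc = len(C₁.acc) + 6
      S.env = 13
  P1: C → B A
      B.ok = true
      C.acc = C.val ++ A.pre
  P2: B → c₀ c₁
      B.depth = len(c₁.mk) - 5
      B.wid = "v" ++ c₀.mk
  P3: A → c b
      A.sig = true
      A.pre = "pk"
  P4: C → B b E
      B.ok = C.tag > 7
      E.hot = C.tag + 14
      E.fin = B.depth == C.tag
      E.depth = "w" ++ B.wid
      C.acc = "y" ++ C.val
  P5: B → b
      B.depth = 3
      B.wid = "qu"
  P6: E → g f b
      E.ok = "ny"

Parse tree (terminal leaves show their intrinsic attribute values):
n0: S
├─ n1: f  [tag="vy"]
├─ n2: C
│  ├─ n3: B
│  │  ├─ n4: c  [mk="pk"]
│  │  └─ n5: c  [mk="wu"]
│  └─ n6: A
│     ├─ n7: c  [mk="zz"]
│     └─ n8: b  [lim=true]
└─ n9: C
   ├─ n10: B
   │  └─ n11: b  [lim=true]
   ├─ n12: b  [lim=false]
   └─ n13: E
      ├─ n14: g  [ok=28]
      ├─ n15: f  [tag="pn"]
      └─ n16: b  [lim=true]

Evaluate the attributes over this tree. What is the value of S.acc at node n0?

10

1. n1.tag = "vy"  [terminal]
2. n2.tag = -9  [len(f.tag) - 11]
3. n2.val = "py"  ["py"]
4. n3.ok = true  [true]
5. n4.mk = "pk"  [terminal]
6. n5.mk = "wu"  [terminal]
7. n3.depth = -3  [len(c₁.mk) - 5]
8. n3.wid = "vpk"  ["v" ++ c₀.mk]
9. n7.mk = "zz"  [terminal]
10. n8.lim = true  [terminal]
11. n6.sig = true  [true]
12. n6.pre = "pk"  ["pk"]
13. n2.acc = "pypk"  [C.val ++ A.pre]
14. n9.tag = 8  [8]
15. n9.val = "nvy"  ["n" ++ f.tag]
16. n10.ok = true  [C.tag > 7]
17. n11.lim = true  [terminal]
18. n10.depth = 3  [3]
19. n10.wid = "qu"  ["qu"]
20. n12.lim = false  [terminal]
21. n13.hot = 22  [C.tag + 14]
22. n13.fin = false  [B.depth == C.tag]
23. n13.depth = "wqu"  ["w" ++ B.wid]
24. n14.ok = 28  [terminal]
25. n15.tag = "pn"  [terminal]
26. n16.lim = true  [terminal]
27. n13.ok = "ny"  ["ny"]
28. n9.acc = "ynvy"  ["y" ++ C.val]
29. n0.live = false  [false]
30. n0.acc = 10  [len(C₁.acc) + 6]
31. n0.env = 13  [13]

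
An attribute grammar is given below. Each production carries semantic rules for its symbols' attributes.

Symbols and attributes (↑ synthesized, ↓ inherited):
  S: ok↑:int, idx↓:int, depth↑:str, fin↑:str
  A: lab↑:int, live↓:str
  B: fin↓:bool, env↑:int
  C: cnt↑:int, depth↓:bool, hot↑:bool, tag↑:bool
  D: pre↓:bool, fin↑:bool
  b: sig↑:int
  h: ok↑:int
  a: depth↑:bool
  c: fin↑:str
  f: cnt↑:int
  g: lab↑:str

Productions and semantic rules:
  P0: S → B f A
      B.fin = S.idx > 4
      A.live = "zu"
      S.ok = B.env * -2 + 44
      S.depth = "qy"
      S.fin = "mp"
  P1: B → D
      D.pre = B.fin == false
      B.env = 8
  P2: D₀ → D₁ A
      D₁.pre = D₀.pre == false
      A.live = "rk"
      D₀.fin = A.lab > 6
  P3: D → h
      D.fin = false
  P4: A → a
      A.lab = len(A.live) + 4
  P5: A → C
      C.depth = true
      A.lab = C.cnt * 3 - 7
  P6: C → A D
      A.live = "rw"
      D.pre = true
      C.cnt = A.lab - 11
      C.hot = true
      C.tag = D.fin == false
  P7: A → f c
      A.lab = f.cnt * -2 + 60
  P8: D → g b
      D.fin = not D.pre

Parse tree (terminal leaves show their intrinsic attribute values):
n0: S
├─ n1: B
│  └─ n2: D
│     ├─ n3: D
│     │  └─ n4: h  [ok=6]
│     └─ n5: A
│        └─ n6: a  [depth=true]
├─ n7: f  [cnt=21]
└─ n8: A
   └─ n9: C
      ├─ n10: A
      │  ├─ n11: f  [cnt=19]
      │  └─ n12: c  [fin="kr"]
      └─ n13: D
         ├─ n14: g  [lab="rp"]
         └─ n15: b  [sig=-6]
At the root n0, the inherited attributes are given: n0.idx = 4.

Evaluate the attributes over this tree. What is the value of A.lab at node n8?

1. n0.idx = 4  [given at root]
2. n1.fin = false  [S.idx > 4]
3. n2.pre = true  [B.fin == false]
4. n3.pre = false  [D₀.pre == false]
5. n4.ok = 6  [terminal]
6. n3.fin = false  [false]
7. n5.live = "rk"  ["rk"]
8. n6.depth = true  [terminal]
9. n5.lab = 6  [len(A.live) + 4]
10. n2.fin = false  [A.lab > 6]
11. n1.env = 8  [8]
12. n7.cnt = 21  [terminal]
13. n8.live = "zu"  ["zu"]
14. n9.depth = true  [true]
15. n10.live = "rw"  ["rw"]
16. n11.cnt = 19  [terminal]
17. n12.fin = "kr"  [terminal]
18. n10.lab = 22  [f.cnt * -2 + 60]
19. n13.pre = true  [true]
20. n14.lab = "rp"  [terminal]
21. n15.sig = -6  [terminal]
22. n13.fin = false  [not D.pre]
23. n9.cnt = 11  [A.lab - 11]
24. n9.hot = true  [true]
25. n9.tag = true  [D.fin == false]
26. n8.lab = 26  [C.cnt * 3 - 7]
27. n0.ok = 28  [B.env * -2 + 44]
28. n0.depth = "qy"  ["qy"]
29. n0.fin = "mp"  ["mp"]

26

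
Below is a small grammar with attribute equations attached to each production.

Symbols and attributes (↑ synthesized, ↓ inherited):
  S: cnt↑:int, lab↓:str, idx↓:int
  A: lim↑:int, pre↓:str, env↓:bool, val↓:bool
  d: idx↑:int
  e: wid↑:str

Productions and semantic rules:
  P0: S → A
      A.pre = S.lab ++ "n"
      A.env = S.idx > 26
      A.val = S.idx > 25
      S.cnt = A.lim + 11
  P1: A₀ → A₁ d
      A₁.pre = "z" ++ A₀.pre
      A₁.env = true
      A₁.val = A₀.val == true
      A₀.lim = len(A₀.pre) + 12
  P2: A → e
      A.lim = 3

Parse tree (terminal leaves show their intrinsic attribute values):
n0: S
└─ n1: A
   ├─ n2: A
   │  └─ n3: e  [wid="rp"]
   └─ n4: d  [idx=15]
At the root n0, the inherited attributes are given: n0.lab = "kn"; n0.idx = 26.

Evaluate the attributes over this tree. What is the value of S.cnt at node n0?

26

1. n0.lab = "kn"  [given at root]
2. n0.idx = 26  [given at root]
3. n1.pre = "knn"  [S.lab ++ "n"]
4. n1.env = false  [S.idx > 26]
5. n1.val = true  [S.idx > 25]
6. n2.pre = "zknn"  ["z" ++ A₀.pre]
7. n2.env = true  [true]
8. n2.val = true  [A₀.val == true]
9. n3.wid = "rp"  [terminal]
10. n2.lim = 3  [3]
11. n4.idx = 15  [terminal]
12. n1.lim = 15  [len(A₀.pre) + 12]
13. n0.cnt = 26  [A.lim + 11]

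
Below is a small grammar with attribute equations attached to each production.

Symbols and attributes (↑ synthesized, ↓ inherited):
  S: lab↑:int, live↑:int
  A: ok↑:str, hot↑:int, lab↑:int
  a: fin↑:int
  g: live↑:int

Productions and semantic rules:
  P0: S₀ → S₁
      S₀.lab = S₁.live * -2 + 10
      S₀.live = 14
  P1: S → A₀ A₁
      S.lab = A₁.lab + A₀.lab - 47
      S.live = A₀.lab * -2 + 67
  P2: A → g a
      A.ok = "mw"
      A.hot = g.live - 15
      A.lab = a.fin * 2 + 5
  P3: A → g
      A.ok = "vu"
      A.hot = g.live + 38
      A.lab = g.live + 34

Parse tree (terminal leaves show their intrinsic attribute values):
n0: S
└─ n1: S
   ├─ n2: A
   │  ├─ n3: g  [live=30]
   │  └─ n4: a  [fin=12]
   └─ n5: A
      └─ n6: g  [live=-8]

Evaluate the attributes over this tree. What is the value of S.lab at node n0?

1. n3.live = 30  [terminal]
2. n4.fin = 12  [terminal]
3. n2.ok = "mw"  ["mw"]
4. n2.hot = 15  [g.live - 15]
5. n2.lab = 29  [a.fin * 2 + 5]
6. n6.live = -8  [terminal]
7. n5.ok = "vu"  ["vu"]
8. n5.hot = 30  [g.live + 38]
9. n5.lab = 26  [g.live + 34]
10. n1.lab = 8  [A₁.lab + A₀.lab - 47]
11. n1.live = 9  [A₀.lab * -2 + 67]
12. n0.lab = -8  [S₁.live * -2 + 10]
13. n0.live = 14  [14]

-8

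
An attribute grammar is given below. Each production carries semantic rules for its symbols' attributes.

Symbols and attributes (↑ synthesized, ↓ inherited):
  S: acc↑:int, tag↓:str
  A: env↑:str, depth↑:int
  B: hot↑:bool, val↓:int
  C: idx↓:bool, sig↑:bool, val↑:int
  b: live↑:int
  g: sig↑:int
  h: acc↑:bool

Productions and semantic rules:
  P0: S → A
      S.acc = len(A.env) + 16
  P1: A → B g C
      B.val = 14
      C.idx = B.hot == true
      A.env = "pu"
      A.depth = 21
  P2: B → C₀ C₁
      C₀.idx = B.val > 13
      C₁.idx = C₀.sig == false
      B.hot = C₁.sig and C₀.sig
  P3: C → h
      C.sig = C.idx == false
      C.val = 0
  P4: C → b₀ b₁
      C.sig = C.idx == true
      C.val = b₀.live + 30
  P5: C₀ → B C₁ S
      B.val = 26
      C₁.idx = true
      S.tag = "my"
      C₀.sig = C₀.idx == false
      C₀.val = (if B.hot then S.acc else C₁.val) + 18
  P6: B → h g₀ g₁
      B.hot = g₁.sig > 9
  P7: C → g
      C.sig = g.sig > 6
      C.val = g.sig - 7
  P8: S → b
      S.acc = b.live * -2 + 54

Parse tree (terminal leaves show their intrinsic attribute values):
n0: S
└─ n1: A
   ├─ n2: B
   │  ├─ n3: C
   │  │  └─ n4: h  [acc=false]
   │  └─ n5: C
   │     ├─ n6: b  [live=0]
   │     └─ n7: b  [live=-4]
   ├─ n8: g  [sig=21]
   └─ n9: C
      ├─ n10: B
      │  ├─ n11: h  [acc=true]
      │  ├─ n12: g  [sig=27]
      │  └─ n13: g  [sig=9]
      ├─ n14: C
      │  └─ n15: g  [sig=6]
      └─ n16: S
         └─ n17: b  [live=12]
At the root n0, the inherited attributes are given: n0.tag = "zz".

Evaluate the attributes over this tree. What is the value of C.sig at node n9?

1. n0.tag = "zz"  [given at root]
2. n2.val = 14  [14]
3. n3.idx = true  [B.val > 13]
4. n4.acc = false  [terminal]
5. n3.sig = false  [C.idx == false]
6. n3.val = 0  [0]
7. n5.idx = true  [C₀.sig == false]
8. n6.live = 0  [terminal]
9. n7.live = -4  [terminal]
10. n5.sig = true  [C.idx == true]
11. n5.val = 30  [b₀.live + 30]
12. n2.hot = false  [C₁.sig and C₀.sig]
13. n8.sig = 21  [terminal]
14. n9.idx = false  [B.hot == true]
15. n10.val = 26  [26]
16. n11.acc = true  [terminal]
17. n12.sig = 27  [terminal]
18. n13.sig = 9  [terminal]
19. n10.hot = false  [g₁.sig > 9]
20. n14.idx = true  [true]
21. n15.sig = 6  [terminal]
22. n14.sig = false  [g.sig > 6]
23. n14.val = -1  [g.sig - 7]
24. n16.tag = "my"  ["my"]
25. n17.live = 12  [terminal]
26. n16.acc = 30  [b.live * -2 + 54]
27. n9.sig = true  [C₀.idx == false]
28. n9.val = 17  [(if B.hot then S.acc else C₁.val) + 18]
29. n1.env = "pu"  ["pu"]
30. n1.depth = 21  [21]
31. n0.acc = 18  [len(A.env) + 16]

true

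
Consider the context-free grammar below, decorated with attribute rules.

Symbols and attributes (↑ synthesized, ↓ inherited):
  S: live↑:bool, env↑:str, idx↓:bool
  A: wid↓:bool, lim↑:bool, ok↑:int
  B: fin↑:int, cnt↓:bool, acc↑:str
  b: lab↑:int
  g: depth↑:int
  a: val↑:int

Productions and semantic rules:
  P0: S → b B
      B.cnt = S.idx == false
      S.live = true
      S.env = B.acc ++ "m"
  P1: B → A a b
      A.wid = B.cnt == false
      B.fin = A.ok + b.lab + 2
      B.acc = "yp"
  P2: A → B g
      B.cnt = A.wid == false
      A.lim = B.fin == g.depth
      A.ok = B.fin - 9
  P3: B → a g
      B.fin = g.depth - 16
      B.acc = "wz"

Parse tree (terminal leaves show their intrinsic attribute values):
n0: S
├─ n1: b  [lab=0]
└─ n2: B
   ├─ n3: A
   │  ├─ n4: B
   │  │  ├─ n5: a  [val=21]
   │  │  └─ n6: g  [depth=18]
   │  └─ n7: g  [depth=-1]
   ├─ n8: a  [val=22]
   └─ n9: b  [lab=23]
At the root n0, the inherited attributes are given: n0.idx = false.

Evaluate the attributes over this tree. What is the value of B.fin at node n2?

18

1. n0.idx = false  [given at root]
2. n1.lab = 0  [terminal]
3. n2.cnt = true  [S.idx == false]
4. n3.wid = false  [B.cnt == false]
5. n4.cnt = true  [A.wid == false]
6. n5.val = 21  [terminal]
7. n6.depth = 18  [terminal]
8. n4.fin = 2  [g.depth - 16]
9. n4.acc = "wz"  ["wz"]
10. n7.depth = -1  [terminal]
11. n3.lim = false  [B.fin == g.depth]
12. n3.ok = -7  [B.fin - 9]
13. n8.val = 22  [terminal]
14. n9.lab = 23  [terminal]
15. n2.fin = 18  [A.ok + b.lab + 2]
16. n2.acc = "yp"  ["yp"]
17. n0.live = true  [true]
18. n0.env = "ypm"  [B.acc ++ "m"]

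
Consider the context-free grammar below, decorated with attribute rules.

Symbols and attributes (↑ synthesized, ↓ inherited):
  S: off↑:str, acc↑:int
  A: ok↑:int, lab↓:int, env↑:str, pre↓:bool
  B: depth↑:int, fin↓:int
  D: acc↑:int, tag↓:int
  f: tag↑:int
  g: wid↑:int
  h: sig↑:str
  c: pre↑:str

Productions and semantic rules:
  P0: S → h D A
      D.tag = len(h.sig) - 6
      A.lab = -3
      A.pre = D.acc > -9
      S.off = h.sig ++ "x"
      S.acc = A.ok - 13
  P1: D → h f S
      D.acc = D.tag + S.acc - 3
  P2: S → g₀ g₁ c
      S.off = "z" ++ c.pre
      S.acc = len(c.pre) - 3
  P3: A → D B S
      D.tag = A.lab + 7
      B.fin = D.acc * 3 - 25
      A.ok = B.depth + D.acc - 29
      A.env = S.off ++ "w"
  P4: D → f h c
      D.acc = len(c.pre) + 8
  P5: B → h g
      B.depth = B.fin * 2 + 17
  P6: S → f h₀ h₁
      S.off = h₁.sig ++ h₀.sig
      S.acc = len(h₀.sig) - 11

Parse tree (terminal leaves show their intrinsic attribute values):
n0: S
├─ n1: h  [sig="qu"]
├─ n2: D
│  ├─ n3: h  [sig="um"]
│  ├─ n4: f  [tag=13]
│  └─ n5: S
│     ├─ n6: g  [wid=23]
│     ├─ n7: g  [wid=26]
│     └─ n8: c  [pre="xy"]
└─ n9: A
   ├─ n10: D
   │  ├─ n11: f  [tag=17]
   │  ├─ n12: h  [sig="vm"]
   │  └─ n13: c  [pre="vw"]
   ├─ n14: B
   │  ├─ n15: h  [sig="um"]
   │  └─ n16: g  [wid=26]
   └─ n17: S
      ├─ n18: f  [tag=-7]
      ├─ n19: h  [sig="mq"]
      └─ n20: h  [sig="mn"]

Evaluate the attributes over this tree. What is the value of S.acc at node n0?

1. n1.sig = "qu"  [terminal]
2. n2.tag = -4  [len(h.sig) - 6]
3. n3.sig = "um"  [terminal]
4. n4.tag = 13  [terminal]
5. n6.wid = 23  [terminal]
6. n7.wid = 26  [terminal]
7. n8.pre = "xy"  [terminal]
8. n5.off = "zxy"  ["z" ++ c.pre]
9. n5.acc = -1  [len(c.pre) - 3]
10. n2.acc = -8  [D.tag + S.acc - 3]
11. n9.lab = -3  [-3]
12. n9.pre = true  [D.acc > -9]
13. n10.tag = 4  [A.lab + 7]
14. n11.tag = 17  [terminal]
15. n12.sig = "vm"  [terminal]
16. n13.pre = "vw"  [terminal]
17. n10.acc = 10  [len(c.pre) + 8]
18. n14.fin = 5  [D.acc * 3 - 25]
19. n15.sig = "um"  [terminal]
20. n16.wid = 26  [terminal]
21. n14.depth = 27  [B.fin * 2 + 17]
22. n18.tag = -7  [terminal]
23. n19.sig = "mq"  [terminal]
24. n20.sig = "mn"  [terminal]
25. n17.off = "mnmq"  [h₁.sig ++ h₀.sig]
26. n17.acc = -9  [len(h₀.sig) - 11]
27. n9.ok = 8  [B.depth + D.acc - 29]
28. n9.env = "mnmqw"  [S.off ++ "w"]
29. n0.off = "qux"  [h.sig ++ "x"]
30. n0.acc = -5  [A.ok - 13]

-5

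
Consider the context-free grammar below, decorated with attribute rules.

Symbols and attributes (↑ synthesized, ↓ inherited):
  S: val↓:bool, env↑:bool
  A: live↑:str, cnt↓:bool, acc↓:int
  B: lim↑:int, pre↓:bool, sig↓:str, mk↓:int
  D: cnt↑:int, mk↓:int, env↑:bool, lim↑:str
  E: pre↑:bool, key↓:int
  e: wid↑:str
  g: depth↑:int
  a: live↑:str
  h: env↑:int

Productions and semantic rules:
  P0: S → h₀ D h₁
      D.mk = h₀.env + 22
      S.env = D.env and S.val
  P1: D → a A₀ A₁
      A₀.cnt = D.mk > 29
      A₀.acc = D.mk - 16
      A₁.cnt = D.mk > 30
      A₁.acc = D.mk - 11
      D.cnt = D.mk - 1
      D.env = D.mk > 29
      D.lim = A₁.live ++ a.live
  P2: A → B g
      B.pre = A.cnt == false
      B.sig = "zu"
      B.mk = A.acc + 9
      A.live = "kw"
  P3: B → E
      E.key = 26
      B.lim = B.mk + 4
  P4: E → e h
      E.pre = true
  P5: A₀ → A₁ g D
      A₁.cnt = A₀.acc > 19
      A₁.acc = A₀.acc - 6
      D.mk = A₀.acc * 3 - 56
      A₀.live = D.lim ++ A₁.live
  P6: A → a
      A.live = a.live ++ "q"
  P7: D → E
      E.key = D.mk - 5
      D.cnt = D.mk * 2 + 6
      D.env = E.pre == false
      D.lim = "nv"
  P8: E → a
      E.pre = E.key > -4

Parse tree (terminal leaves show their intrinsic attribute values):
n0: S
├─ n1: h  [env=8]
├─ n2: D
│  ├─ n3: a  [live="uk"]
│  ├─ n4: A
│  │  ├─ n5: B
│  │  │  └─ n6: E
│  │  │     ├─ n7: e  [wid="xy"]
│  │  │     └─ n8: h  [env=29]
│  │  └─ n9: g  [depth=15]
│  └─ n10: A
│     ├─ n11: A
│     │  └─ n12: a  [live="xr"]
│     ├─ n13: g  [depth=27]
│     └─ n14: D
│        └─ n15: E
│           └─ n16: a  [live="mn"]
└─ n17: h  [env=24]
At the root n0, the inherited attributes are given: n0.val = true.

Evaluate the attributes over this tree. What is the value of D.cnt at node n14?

1. n0.val = true  [given at root]
2. n1.env = 8  [terminal]
3. n2.mk = 30  [h₀.env + 22]
4. n3.live = "uk"  [terminal]
5. n4.cnt = true  [D.mk > 29]
6. n4.acc = 14  [D.mk - 16]
7. n5.pre = false  [A.cnt == false]
8. n5.sig = "zu"  ["zu"]
9. n5.mk = 23  [A.acc + 9]
10. n6.key = 26  [26]
11. n7.wid = "xy"  [terminal]
12. n8.env = 29  [terminal]
13. n6.pre = true  [true]
14. n5.lim = 27  [B.mk + 4]
15. n9.depth = 15  [terminal]
16. n4.live = "kw"  ["kw"]
17. n10.cnt = false  [D.mk > 30]
18. n10.acc = 19  [D.mk - 11]
19. n11.cnt = false  [A₀.acc > 19]
20. n11.acc = 13  [A₀.acc - 6]
21. n12.live = "xr"  [terminal]
22. n11.live = "xrq"  [a.live ++ "q"]
23. n13.depth = 27  [terminal]
24. n14.mk = 1  [A₀.acc * 3 - 56]
25. n15.key = -4  [D.mk - 5]
26. n16.live = "mn"  [terminal]
27. n15.pre = false  [E.key > -4]
28. n14.cnt = 8  [D.mk * 2 + 6]
29. n14.env = true  [E.pre == false]
30. n14.lim = "nv"  ["nv"]
31. n10.live = "nvxrq"  [D.lim ++ A₁.live]
32. n2.cnt = 29  [D.mk - 1]
33. n2.env = true  [D.mk > 29]
34. n2.lim = "nvxrquk"  [A₁.live ++ a.live]
35. n17.env = 24  [terminal]
36. n0.env = true  [D.env and S.val]

8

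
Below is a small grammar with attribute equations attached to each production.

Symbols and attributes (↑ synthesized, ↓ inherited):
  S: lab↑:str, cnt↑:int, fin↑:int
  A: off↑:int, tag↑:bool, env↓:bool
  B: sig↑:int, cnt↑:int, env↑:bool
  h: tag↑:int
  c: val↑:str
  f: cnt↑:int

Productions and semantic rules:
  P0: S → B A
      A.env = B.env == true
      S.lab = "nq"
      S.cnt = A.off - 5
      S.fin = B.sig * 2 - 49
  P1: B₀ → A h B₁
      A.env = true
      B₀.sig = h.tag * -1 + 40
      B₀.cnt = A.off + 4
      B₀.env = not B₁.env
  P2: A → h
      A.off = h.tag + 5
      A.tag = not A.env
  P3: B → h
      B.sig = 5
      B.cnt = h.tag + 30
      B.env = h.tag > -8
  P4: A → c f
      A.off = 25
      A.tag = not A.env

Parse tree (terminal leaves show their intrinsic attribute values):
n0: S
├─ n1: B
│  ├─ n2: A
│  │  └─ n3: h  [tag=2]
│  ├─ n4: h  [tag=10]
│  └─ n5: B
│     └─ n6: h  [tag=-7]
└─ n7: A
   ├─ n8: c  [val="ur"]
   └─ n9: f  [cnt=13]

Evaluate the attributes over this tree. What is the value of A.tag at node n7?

true

1. n2.env = true  [true]
2. n3.tag = 2  [terminal]
3. n2.off = 7  [h.tag + 5]
4. n2.tag = false  [not A.env]
5. n4.tag = 10  [terminal]
6. n6.tag = -7  [terminal]
7. n5.sig = 5  [5]
8. n5.cnt = 23  [h.tag + 30]
9. n5.env = true  [h.tag > -8]
10. n1.sig = 30  [h.tag * -1 + 40]
11. n1.cnt = 11  [A.off + 4]
12. n1.env = false  [not B₁.env]
13. n7.env = false  [B.env == true]
14. n8.val = "ur"  [terminal]
15. n9.cnt = 13  [terminal]
16. n7.off = 25  [25]
17. n7.tag = true  [not A.env]
18. n0.lab = "nq"  ["nq"]
19. n0.cnt = 20  [A.off - 5]
20. n0.fin = 11  [B.sig * 2 - 49]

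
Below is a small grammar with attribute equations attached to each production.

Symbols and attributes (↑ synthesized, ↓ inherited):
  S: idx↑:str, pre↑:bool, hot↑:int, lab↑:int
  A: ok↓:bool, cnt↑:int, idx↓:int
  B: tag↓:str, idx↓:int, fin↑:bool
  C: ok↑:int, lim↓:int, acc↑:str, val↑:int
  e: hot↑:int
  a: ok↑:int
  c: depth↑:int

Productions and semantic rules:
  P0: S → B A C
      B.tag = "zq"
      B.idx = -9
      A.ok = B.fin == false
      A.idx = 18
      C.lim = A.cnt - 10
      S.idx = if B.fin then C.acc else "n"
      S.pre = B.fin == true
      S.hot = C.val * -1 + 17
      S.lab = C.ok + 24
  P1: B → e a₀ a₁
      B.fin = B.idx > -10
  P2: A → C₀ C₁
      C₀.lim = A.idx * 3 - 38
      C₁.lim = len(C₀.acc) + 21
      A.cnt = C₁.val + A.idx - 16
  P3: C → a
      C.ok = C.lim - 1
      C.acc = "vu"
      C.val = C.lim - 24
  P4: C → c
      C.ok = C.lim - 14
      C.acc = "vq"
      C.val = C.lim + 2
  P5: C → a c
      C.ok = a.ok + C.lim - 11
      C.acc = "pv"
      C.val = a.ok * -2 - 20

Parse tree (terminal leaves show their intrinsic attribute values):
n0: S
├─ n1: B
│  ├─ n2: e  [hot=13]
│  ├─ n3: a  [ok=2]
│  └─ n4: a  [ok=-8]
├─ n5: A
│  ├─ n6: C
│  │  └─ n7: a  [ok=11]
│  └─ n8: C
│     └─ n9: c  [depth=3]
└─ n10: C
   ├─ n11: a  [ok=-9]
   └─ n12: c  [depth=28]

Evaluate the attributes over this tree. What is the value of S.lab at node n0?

21

1. n1.tag = "zq"  ["zq"]
2. n1.idx = -9  [-9]
3. n2.hot = 13  [terminal]
4. n3.ok = 2  [terminal]
5. n4.ok = -8  [terminal]
6. n1.fin = true  [B.idx > -10]
7. n5.ok = false  [B.fin == false]
8. n5.idx = 18  [18]
9. n6.lim = 16  [A.idx * 3 - 38]
10. n7.ok = 11  [terminal]
11. n6.ok = 15  [C.lim - 1]
12. n6.acc = "vu"  ["vu"]
13. n6.val = -8  [C.lim - 24]
14. n8.lim = 23  [len(C₀.acc) + 21]
15. n9.depth = 3  [terminal]
16. n8.ok = 9  [C.lim - 14]
17. n8.acc = "vq"  ["vq"]
18. n8.val = 25  [C.lim + 2]
19. n5.cnt = 27  [C₁.val + A.idx - 16]
20. n10.lim = 17  [A.cnt - 10]
21. n11.ok = -9  [terminal]
22. n12.depth = 28  [terminal]
23. n10.ok = -3  [a.ok + C.lim - 11]
24. n10.acc = "pv"  ["pv"]
25. n10.val = -2  [a.ok * -2 - 20]
26. n0.idx = "pv"  [if B.fin then C.acc else "n"]
27. n0.pre = true  [B.fin == true]
28. n0.hot = 19  [C.val * -1 + 17]
29. n0.lab = 21  [C.ok + 24]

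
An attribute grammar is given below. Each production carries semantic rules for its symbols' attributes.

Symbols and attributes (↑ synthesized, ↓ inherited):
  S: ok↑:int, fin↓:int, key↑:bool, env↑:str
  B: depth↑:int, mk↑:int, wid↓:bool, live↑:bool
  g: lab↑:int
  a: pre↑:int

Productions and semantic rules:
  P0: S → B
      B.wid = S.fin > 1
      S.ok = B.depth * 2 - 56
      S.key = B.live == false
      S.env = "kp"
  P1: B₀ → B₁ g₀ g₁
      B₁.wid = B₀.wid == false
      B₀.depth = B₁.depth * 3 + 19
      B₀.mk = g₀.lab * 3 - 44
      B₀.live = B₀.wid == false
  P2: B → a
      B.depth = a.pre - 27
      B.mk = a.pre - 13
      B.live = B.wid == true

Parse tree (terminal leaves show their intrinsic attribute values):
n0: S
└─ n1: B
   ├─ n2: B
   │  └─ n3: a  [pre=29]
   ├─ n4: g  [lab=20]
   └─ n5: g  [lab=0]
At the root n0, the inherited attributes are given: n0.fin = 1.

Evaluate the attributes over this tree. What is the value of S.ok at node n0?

-6

1. n0.fin = 1  [given at root]
2. n1.wid = false  [S.fin > 1]
3. n2.wid = true  [B₀.wid == false]
4. n3.pre = 29  [terminal]
5. n2.depth = 2  [a.pre - 27]
6. n2.mk = 16  [a.pre - 13]
7. n2.live = true  [B.wid == true]
8. n4.lab = 20  [terminal]
9. n5.lab = 0  [terminal]
10. n1.depth = 25  [B₁.depth * 3 + 19]
11. n1.mk = 16  [g₀.lab * 3 - 44]
12. n1.live = true  [B₀.wid == false]
13. n0.ok = -6  [B.depth * 2 - 56]
14. n0.key = false  [B.live == false]
15. n0.env = "kp"  ["kp"]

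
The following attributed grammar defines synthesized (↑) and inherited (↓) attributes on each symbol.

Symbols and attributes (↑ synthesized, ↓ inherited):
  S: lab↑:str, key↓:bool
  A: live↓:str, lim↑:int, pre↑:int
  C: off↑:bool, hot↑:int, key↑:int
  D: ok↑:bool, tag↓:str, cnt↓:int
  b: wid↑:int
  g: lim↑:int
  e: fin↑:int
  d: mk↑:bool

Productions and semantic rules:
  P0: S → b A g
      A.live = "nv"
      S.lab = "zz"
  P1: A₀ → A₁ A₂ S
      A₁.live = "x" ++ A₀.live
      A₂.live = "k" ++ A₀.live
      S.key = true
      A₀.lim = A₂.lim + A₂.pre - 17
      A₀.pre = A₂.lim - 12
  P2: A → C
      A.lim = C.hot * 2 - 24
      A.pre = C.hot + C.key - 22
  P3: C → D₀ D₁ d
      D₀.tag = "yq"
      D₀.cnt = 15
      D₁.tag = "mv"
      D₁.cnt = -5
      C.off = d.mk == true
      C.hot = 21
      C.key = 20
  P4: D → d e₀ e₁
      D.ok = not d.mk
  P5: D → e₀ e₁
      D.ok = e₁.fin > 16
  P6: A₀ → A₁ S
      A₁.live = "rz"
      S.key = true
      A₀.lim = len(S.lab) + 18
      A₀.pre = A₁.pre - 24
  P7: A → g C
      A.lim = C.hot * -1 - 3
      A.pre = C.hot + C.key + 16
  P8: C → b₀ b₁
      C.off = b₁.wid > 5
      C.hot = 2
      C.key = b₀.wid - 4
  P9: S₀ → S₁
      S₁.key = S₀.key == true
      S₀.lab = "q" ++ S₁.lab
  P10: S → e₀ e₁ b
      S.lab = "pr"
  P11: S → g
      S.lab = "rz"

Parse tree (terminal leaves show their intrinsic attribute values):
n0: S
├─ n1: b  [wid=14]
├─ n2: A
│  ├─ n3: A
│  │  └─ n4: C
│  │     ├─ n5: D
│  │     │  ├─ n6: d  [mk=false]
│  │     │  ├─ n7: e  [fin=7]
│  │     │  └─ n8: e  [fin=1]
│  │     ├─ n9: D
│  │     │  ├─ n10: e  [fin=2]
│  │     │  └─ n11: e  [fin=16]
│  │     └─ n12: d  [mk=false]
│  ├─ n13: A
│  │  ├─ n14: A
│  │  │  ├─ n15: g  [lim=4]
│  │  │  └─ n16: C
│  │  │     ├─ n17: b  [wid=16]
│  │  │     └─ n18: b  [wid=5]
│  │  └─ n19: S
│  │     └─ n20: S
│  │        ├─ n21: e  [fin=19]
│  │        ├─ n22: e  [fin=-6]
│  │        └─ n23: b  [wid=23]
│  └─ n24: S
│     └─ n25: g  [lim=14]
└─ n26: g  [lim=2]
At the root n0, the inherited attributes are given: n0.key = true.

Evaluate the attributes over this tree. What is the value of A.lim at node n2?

10

1. n0.key = true  [given at root]
2. n1.wid = 14  [terminal]
3. n2.live = "nv"  ["nv"]
4. n3.live = "xnv"  ["x" ++ A₀.live]
5. n5.tag = "yq"  ["yq"]
6. n5.cnt = 15  [15]
7. n6.mk = false  [terminal]
8. n7.fin = 7  [terminal]
9. n8.fin = 1  [terminal]
10. n5.ok = true  [not d.mk]
11. n9.tag = "mv"  ["mv"]
12. n9.cnt = -5  [-5]
13. n10.fin = 2  [terminal]
14. n11.fin = 16  [terminal]
15. n9.ok = false  [e₁.fin > 16]
16. n12.mk = false  [terminal]
17. n4.off = false  [d.mk == true]
18. n4.hot = 21  [21]
19. n4.key = 20  [20]
20. n3.lim = 18  [C.hot * 2 - 24]
21. n3.pre = 19  [C.hot + C.key - 22]
22. n13.live = "knv"  ["k" ++ A₀.live]
23. n14.live = "rz"  ["rz"]
24. n15.lim = 4  [terminal]
25. n17.wid = 16  [terminal]
26. n18.wid = 5  [terminal]
27. n16.off = false  [b₁.wid > 5]
28. n16.hot = 2  [2]
29. n16.key = 12  [b₀.wid - 4]
30. n14.lim = -5  [C.hot * -1 - 3]
31. n14.pre = 30  [C.hot + C.key + 16]
32. n19.key = true  [true]
33. n20.key = true  [S₀.key == true]
34. n21.fin = 19  [terminal]
35. n22.fin = -6  [terminal]
36. n23.wid = 23  [terminal]
37. n20.lab = "pr"  ["pr"]
38. n19.lab = "qpr"  ["q" ++ S₁.lab]
39. n13.lim = 21  [len(S.lab) + 18]
40. n13.pre = 6  [A₁.pre - 24]
41. n24.key = true  [true]
42. n25.lim = 14  [terminal]
43. n24.lab = "rz"  ["rz"]
44. n2.lim = 10  [A₂.lim + A₂.pre - 17]
45. n2.pre = 9  [A₂.lim - 12]
46. n26.lim = 2  [terminal]
47. n0.lab = "zz"  ["zz"]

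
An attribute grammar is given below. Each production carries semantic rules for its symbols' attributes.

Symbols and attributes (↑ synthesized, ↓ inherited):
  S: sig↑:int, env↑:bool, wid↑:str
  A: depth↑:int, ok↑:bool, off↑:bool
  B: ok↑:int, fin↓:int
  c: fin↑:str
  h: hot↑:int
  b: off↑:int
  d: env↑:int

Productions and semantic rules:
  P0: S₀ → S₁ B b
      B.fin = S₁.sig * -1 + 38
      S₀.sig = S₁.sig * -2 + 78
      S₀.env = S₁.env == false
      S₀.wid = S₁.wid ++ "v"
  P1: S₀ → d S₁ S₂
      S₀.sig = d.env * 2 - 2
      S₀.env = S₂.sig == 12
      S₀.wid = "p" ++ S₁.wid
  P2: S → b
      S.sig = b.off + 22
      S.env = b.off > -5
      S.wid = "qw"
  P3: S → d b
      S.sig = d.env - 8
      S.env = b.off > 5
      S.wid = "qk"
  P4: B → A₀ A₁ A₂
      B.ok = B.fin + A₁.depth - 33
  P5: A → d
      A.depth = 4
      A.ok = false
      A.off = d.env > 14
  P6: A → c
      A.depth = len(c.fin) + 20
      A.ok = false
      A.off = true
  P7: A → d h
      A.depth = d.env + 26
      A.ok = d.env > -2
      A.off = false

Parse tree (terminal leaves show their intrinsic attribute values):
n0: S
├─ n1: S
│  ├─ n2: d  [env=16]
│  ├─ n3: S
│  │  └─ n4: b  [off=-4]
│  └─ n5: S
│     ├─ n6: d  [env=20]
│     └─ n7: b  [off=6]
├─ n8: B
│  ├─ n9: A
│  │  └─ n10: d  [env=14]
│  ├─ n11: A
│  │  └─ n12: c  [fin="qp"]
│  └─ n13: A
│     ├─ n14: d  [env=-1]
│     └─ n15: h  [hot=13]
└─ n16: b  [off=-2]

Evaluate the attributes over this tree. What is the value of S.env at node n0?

1. n2.env = 16  [terminal]
2. n4.off = -4  [terminal]
3. n3.sig = 18  [b.off + 22]
4. n3.env = true  [b.off > -5]
5. n3.wid = "qw"  ["qw"]
6. n6.env = 20  [terminal]
7. n7.off = 6  [terminal]
8. n5.sig = 12  [d.env - 8]
9. n5.env = true  [b.off > 5]
10. n5.wid = "qk"  ["qk"]
11. n1.sig = 30  [d.env * 2 - 2]
12. n1.env = true  [S₂.sig == 12]
13. n1.wid = "pqw"  ["p" ++ S₁.wid]
14. n8.fin = 8  [S₁.sig * -1 + 38]
15. n10.env = 14  [terminal]
16. n9.depth = 4  [4]
17. n9.ok = false  [false]
18. n9.off = false  [d.env > 14]
19. n12.fin = "qp"  [terminal]
20. n11.depth = 22  [len(c.fin) + 20]
21. n11.ok = false  [false]
22. n11.off = true  [true]
23. n14.env = -1  [terminal]
24. n15.hot = 13  [terminal]
25. n13.depth = 25  [d.env + 26]
26. n13.ok = true  [d.env > -2]
27. n13.off = false  [false]
28. n8.ok = -3  [B.fin + A₁.depth - 33]
29. n16.off = -2  [terminal]
30. n0.sig = 18  [S₁.sig * -2 + 78]
31. n0.env = false  [S₁.env == false]
32. n0.wid = "pqwv"  [S₁.wid ++ "v"]

false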